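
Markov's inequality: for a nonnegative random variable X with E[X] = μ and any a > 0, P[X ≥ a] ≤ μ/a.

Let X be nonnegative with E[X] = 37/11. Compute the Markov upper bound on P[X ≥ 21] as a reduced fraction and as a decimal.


μ = E[X] = 37/11, a = 21.
Markov: P[X ≥ 21] ≤ μ/a = (37/11)/21 = 37/231.
Numerically: ≈ 0.160.
(Since a = 21 > μ = 3.364, the bound 37/231 is < 1 and informative.)

P[X ≥ 21] ≤ 37/231 ≈ 0.160.


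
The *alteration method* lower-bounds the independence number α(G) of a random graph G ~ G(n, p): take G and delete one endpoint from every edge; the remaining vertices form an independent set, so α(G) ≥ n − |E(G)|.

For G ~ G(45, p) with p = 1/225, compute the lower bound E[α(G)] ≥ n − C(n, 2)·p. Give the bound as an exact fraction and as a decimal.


E[|E(G)|] = C(45, 2)·p = 990 · (1/225) = 22/5.
E[α(G)] ≥ n − E[|E(G)|] = 45 − 22/5 = 203/5.
Numerically: ≈ 40.6000.
(This is only a lower bound; the true E[α(G)] may be larger.)

E[α(G)] ≥ 203/5 ≈ 40.6000.


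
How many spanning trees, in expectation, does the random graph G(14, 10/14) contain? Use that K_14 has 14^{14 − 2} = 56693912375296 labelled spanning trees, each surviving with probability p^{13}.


K_14 has 14^{14 − 2} = 56693912375296 labelled spanning trees.
For each such spanning tree H, let X_H = 1 if all 13 edges of H are present in G. Then P[X_H = 1] = p^{13} = (5/7)^{13} = 1220703125/96889010407.
Summing the indicators: E[X] = Σ_H E[X_H] = 56693912375296 · p^{13} = 56693912375296 · 1220703125/96889010407 = 5000000000000/7.
Numerically: E[X] ≈ 7.143e+11.

E[X] = 56693912375296 · (5/7)^{13} = 5000000000000/7 ≈ 7.143e+11.


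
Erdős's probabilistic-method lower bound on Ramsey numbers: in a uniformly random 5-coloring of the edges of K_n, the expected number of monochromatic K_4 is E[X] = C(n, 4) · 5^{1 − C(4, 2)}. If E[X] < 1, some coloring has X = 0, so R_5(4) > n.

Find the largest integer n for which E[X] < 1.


We need C(n, 4) · 5^{1 − 6} < 1, i.e. C(n, 4) < 5^{6 − 1} = 3125.
Check values of n near the boundary:
  n = 14: C(14, 4) = 1001; 1001 < 3125? YES
  n = 15: C(15, 4) = 1365; 1365 < 3125? YES
  n = 16: C(16, 4) = 1820; 1820 < 3125? YES
  n = 17: C(17, 4) = 2380; 2380 < 3125? YES
  n = 18: C(18, 4) = 3060; 3060 < 3125? YES
  n = 19: C(19, 4) = 3876; 3876 < 3125? NO
  n = 20: C(20, 4) = 4845; 4845 < 3125? NO
The largest n with C(n, 4) < 3125 is n = 18 (where E[X] = 612/625 ≈ 0.97920). Hence R_5(4) > 18, i.e. R_5(4) ≥ 19.

Largest n = 18; hence R_5(4) > 18.


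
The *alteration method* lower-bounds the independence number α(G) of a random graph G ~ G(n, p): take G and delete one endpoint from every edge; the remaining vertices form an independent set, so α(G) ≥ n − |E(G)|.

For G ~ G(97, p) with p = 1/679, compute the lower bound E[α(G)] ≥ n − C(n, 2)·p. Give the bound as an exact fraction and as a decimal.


E[|E(G)|] = C(97, 2)·p = 4656 · (1/679) = 48/7.
E[α(G)] ≥ n − E[|E(G)|] = 97 − 48/7 = 631/7.
Numerically: ≈ 90.143.
(This is only a lower bound; the true E[α(G)] may be larger.)

E[α(G)] ≥ 631/7 ≈ 90.143.


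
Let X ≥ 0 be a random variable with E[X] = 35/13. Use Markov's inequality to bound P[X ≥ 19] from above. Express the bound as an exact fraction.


μ = E[X] = 35/13, a = 19.
Markov: P[X ≥ 19] ≤ μ/a = (35/13)/19 = 35/247.
Numerically: ≈ 0.1417.
(Since a = 19 > μ = 2.6923, the bound 35/247 is < 1 and informative.)

P[X ≥ 19] ≤ 35/247 ≈ 0.1417.


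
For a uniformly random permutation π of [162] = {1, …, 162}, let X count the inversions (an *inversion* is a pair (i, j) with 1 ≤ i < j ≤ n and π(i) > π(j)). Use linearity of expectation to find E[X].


Write X = Σ X_I over the C(162, 2) = 13041 pairs i < j, with X_I the indicator of one inversion.
There are 13041 indicators.
For each fixed pair i < j, the values π(i) and π(j) are two distinct elements of {1, …, 162} in uniformly random order; by symmetry P[π(i) > π(j)] = 1/2.
By linearity: E[X] = 13041 · (1/2) = C(162, 2) · (1/2) = 13041/2 = 13041/2 ≈ 6520.5000.

E[X] = 13041/2 = 6520.5000.


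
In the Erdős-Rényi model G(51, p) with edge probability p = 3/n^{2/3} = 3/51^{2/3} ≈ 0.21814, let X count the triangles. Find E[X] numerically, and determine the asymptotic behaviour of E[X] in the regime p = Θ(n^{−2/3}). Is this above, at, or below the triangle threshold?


Number of potential triangles: C(51, 3) = 20825.
Each occurs with probability p³ ≈ (0.21814)³ ≈ 1.0380623e-02.
By linearity: E[X] = C(51, 3)·p³ ≈ 20825 · 1.0380623e-02 ≈ 216.17647.
Since α = 2/3 < 1, p = c/n^{2/3} ≫ 1/n is above the triangle threshold p ~ 1/n. Asymptotically E[X] ~ (c³/6)·n^{3(1−α)} = (3³/6)·n^{1} → ∞; triangles are abundant w.h.p.

E[X] ≈ 216.17647; in regime p = Θ(1/n^{2/3}) E[X] diverges (above the triangle threshold p ~ 1/n).


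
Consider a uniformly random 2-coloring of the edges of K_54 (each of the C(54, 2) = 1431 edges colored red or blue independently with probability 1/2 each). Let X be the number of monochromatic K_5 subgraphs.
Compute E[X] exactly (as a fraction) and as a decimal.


Let X = Σ_S X_S over the C(54, 5) = 3162510 subsets S of size 5, where X_S = 1 if the K_5 on S is monochromatic.
For a fixed S, the K_5 on S has C(5, 2) = 10 edges. P[all 10 edges red] = (1/2)^10, and likewise for blue, so P[monochromatic] = 2·(1/2)^10 = 2^{1 − 10} = 1/512.
By linearity of expectation: E[X] = C(54, 5) · 2^{1 − 10} = 3162510 · 1/512 = 1581255/256.
Numerically: E[X] ≈ 6176.777344.

E[X] = C(54,5)·2^(1−C(5,2)) = 1581255/256 ≈ 6176.777344.


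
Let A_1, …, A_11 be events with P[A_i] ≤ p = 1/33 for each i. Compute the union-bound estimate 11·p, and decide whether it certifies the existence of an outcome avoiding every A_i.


Union bound: P[∪_{i=1}^{11} A_i] ≤ Σ_i P[A_i] ≤ 11·p = 11·(1/33) = 1/3.
Numerically: 1/3 ≈ 0.333.
Is 1/3 < 1? YES.
Since P[∪ A_i] ≤ 1/3 < 1, the complement has P[∩ A_i^c] ≥ 1 − 1/3 = 2/3 > 0, so some outcome avoids every A_i.

11·p = 1/3 ≈ 0.333; existence CERTIFIED by the union bound.


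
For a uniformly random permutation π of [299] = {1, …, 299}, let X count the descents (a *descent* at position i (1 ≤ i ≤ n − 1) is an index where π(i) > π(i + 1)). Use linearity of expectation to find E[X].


Write X = Σ X_I over i = 1, …, 298, with X_I the indicator of one descent.
There are 298 indicators.
For each fixed i, the pair (π(i), π(i+1)) is a uniformly random ordered pair of distinct values from {1, …, 299}; by symmetry P[π(i) > π(i+1)] = 1/2.
By linearity: E[X] = 298 · (1/2) = (299 − 1) · (1/2) = 149 ≈ 149.0000.

E[X] = 149 = 149.0000.


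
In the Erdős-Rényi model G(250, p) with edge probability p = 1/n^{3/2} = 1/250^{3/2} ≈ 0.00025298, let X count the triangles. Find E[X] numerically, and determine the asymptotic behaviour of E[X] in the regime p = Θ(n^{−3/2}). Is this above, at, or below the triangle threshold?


Number of potential triangles: C(250, 3) = 2573000.
Each occurs with probability p³ ≈ (0.00025298)³ ≈ 1.6190862e-11.
By linearity: E[X] = C(250, 3)·p³ ≈ 2573000 · 1.6190862e-11 ≈ 0.00004.
Since α = 3/2 > 1, p = c/n^{3/2} = o(1/n) is below the triangle threshold p ~ 1/n. Asymptotically E[X] ~ (c³/6)·n^{3(1−α)} = (1³/6)·n^{-1.5} → 0, so by Markov's inequality G has no triangles w.h.p.

E[X] ≈ 0.00004; in regime p = Θ(1/n^{3/2}) E[X] tends to 0 (below the triangle threshold p ~ 1/n).


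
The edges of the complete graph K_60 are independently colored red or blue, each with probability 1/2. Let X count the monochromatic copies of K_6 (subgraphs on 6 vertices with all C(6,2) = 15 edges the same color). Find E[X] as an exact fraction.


Let X = Σ_S X_S over the C(60, 6) = 50063860 subsets S of size 6, where X_S = 1 if the K_6 on S is monochromatic.
For a fixed S, the K_6 on S has C(6, 2) = 15 edges. P[all 15 edges red] = (1/2)^15, and likewise for blue, so P[monochromatic] = 2·(1/2)^15 = 2^{1 − 15} = 1/16384.
By linearity of expectation: E[X] = C(60, 6) · 2^{1 − 15} = 50063860 · 1/16384 = 12515965/4096.
Numerically: E[X] ≈ 3055.65552.

E[X] = C(60,6)·2^(1−C(6,2)) = 12515965/4096 ≈ 3055.65552.


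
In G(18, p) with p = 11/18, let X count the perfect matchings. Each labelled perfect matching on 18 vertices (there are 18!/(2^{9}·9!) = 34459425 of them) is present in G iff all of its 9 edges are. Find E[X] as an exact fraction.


K_18 has 18!/(2^{9}·9!) = 34459425 labelled perfect matchings.
For each such perfect matching H, let X_H = 1 if all 9 edges of H are present in G. Then P[X_H = 1] = p^{9} = (11/18)^{9} = 2357947691/198359290368.
By linearity of expectation: E[X] = Σ_H E[X_H] = 34459425 · p^{9} = 34459425 · 2357947691/198359290368 = 1003129896443675/2448880128.
Numerically: E[X] ≈ 4.0963e+05.

E[X] = 34459425 · (11/18)^{9} = 1003129896443675/2448880128 ≈ 4.0963e+05.


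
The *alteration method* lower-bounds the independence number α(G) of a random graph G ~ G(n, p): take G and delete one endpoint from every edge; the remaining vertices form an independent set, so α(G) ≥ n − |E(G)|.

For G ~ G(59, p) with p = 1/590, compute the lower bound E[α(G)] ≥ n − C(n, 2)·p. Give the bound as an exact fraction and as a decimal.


E[|E(G)|] = C(59, 2)·p = 1711 · (1/590) = 29/10.
E[α(G)] ≥ n − E[|E(G)|] = 59 − 29/10 = 561/10.
Numerically: ≈ 56.1000.
(This is only a lower bound; the true E[α(G)] may be larger.)

E[α(G)] ≥ 561/10 ≈ 56.1000.


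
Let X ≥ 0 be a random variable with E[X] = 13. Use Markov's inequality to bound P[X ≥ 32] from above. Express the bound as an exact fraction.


μ = E[X] = 13, a = 32.
Markov: P[X ≥ 32] ≤ μ/a = (13)/32 = 13/32.
Numerically: ≈ 0.406.
(Since a = 32 > μ = 13.000, the bound 13/32 is < 1 and informative.)

P[X ≥ 32] ≤ 13/32 ≈ 0.406.


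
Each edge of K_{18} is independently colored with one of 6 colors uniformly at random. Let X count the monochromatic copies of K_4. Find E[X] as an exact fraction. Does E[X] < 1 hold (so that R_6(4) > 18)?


E[X] = C(18, 4) · 6^{1 − 6} = 3060 · 6^{−5} = 3060/7776.
As a reduced fraction: E[X] = 85/216 ≈ 0.3935185.
Is E[X] < 1? YES.
Since E[X] < 1, there exists a 6-coloring of K_{18} with no monochromatic K_4; hence R_6(4) > 18.

E[X] = 85/216 ≈ 0.3935185; E[X] < 1, so R_6(4) > 18.


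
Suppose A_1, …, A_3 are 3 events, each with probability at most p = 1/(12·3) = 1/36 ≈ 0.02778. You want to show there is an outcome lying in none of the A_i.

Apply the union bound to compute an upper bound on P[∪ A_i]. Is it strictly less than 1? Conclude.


Union bound: P[∪_{i=1}^{3} A_i] ≤ Σ_i P[A_i] ≤ 3·p = 3·(1/36) = 1/12.
Numerically: 1/12 ≈ 0.08333.
Is 1/12 < 1? YES.
Since P[∪ A_i] ≤ 1/12 < 1, the complement has P[∩ A_i^c] ≥ 1 − 1/12 = 11/12 > 0, so some outcome avoids every A_i.

3·p = 1/12 ≈ 0.08333; existence CERTIFIED by the union bound.


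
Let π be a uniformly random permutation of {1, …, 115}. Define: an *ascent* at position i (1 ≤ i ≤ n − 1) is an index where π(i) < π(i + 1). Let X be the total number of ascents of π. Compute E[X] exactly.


Write X = Σ X_I over i = 1, …, 114, with X_I the indicator of one ascent.
There are 114 indicators.
For each fixed i, the pair (π(i), π(i+1)) is a uniformly random ordered pair of distinct values from {1, …, 115}; by symmetry P[π(i) < π(i+1)] = 1/2.
By linearity: E[X] = 114 · (1/2) = (115 − 1) · (1/2) = 57 ≈ 57.0000.

E[X] = 57 = 57.0000.


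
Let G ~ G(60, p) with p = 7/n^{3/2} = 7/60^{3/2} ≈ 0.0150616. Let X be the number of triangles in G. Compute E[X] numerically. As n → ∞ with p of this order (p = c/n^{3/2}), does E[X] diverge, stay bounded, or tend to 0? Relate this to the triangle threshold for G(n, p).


Number of potential triangles: C(60, 3) = 34220.
Each occurs with probability p³ ≈ (0.0150616)³ ≈ 3.41675228e-06.
By linearity: E[X] = C(60, 3)·p³ ≈ 34220 · 3.41675228e-06 ≈ 0.116921.
Since α = 3/2 > 1, p = c/n^{3/2} = o(1/n) is below the triangle threshold p ~ 1/n. Asymptotically E[X] ~ (c³/6)·n^{3(1−α)} = (7³/6)·n^{-1.5} → 0, so by Markov's inequality G has no triangles w.h.p.

E[X] ≈ 0.116921; in regime p = Θ(1/n^{3/2}) E[X] tends to 0 (below the triangle threshold p ~ 1/n).


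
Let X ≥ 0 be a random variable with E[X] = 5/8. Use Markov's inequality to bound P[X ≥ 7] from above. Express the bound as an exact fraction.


μ = E[X] = 5/8, a = 7.
Markov: P[X ≥ 7] ≤ μ/a = (5/8)/7 = 5/56.
Numerically: ≈ 0.089.
(Since a = 7 > μ = 0.625, the bound 5/56 is < 1 and informative.)

P[X ≥ 7] ≤ 5/56 ≈ 0.089.


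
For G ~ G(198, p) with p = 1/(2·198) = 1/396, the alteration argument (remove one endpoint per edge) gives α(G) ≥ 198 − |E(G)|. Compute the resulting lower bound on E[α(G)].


E[|E(G)|] = C(198, 2)·p = 19503 · (1/396) = 197/4.
E[α(G)] ≥ n − E[|E(G)|] = 198 − 197/4 = 595/4.
Numerically: ≈ 148.750000.
(This is only a lower bound; the true E[α(G)] may be larger.)

E[α(G)] ≥ 595/4 ≈ 148.750000.


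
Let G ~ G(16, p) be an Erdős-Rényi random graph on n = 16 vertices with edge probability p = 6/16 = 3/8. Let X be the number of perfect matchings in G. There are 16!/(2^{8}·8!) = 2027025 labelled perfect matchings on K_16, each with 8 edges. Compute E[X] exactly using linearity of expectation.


K_16 has 16!/(2^{8}·8!) = 2027025 labelled perfect matchings.
For each such perfect matching H, let X_H = 1 if all 8 edges of H are present in G. Then P[X_H = 1] = p^{8} = (3/8)^{8} = 6561/16777216.
Summing the indicators: E[X] = Σ_H E[X_H] = 2027025 · p^{8} = 2027025 · 6561/16777216 = 13299311025/16777216.
Numerically: E[X] ≈ 792.701.

E[X] = 2027025 · (3/8)^{8} = 13299311025/16777216 ≈ 792.701.


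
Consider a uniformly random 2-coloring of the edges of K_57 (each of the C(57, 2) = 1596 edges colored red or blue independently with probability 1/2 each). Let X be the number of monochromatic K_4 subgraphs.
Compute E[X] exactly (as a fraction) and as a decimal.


Let X = Σ_S X_S over the C(57, 4) = 395010 subsets S of size 4, where X_S = 1 if the K_4 on S is monochromatic.
For a fixed S, the K_4 on S has C(4, 2) = 6 edges. P[all 6 edges red] = (1/2)^6, and likewise for blue, so P[monochromatic] = 2·(1/2)^6 = 2^{1 − 6} = 1/32.
By linearity: E[X] = C(57, 4) · 2^{1 − 6} = 395010 · 1/32 = 197505/16.
Numerically: E[X] ≈ 12344.06250.

E[X] = C(57,4)·2^(1−C(4,2)) = 197505/16 ≈ 12344.06250.


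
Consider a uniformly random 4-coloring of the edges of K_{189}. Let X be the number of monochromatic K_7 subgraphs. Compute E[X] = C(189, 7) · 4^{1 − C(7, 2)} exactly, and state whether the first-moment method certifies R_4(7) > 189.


E[X] = C(189, 7) · 4^{1 − 21} = 1527510868092 · 4^{−20} = 1527510868092/1099511627776.
As a reduced fraction: E[X] = 381877717023/274877906944 ≈ 1.3893.
Is E[X] < 1? NO.
Since E[X] ≥ 1, the first-moment bound is inconclusive at n = 189; it does NOT by itself certify R_4(7) > 189.

E[X] = 381877717023/274877906944 ≈ 1.3893; E[X] ≥ 1; first-moment method inconclusive here.


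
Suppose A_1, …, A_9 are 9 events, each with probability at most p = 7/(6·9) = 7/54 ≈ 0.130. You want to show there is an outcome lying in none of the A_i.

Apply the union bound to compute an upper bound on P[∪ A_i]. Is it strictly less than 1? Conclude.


Union bound: P[∪_{i=1}^{9} A_i] ≤ Σ_i P[A_i] ≤ 9·p = 9·(7/54) = 7/6.
Numerically: 7/6 ≈ 1.167.
Is 7/6 < 1? NO.
Since the bound 7/6 is ≥ 1, the union bound is uninformative here; it does NOT by itself certify existence.

9·p = 7/6 ≈ 1.167; existence NOT certified by the union bound.


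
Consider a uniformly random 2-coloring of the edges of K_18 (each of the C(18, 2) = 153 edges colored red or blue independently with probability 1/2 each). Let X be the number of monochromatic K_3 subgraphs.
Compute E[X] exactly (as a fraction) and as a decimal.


Let X = Σ_S X_S over the C(18, 3) = 816 subsets S of size 3, where X_S = 1 if the K_3 on S is monochromatic.
For a fixed S, the K_3 on S has C(3, 2) = 3 edges. P[all 3 edges red] = (1/2)^3, and likewise for blue, so P[monochromatic] = 2·(1/2)^3 = 2^{1 − 3} = 1/4.
Summing: E[X] = C(18, 3) · 2^{1 − 3} = 816 · 1/4 = 204.
Numerically: E[X] ≈ 204.000.

E[X] = C(18,3)·2^(1−C(3,2)) = 204 ≈ 204.000.


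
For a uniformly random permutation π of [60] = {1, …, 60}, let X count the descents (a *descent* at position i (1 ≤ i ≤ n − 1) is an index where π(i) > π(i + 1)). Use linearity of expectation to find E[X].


Write X = Σ X_I over i = 1, …, 59, with X_I the indicator of one descent.
There are 59 indicators.
For each fixed i, the pair (π(i), π(i+1)) is a uniformly random ordered pair of distinct values from {1, …, 60}; by symmetry P[π(i) > π(i+1)] = 1/2.
By linearity: E[X] = 59 · (1/2) = (60 − 1) · (1/2) = 59/2 ≈ 29.500000.

E[X] = 59/2 = 29.500000.


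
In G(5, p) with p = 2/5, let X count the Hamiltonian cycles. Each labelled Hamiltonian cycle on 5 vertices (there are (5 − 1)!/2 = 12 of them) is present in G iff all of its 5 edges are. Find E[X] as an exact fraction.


K_5 has (5 − 1)!/2 = 12 labelled Hamiltonian cycles.
For each such Hamiltonian cycle H, let X_H = 1 if all 5 edges of H are present in G. Then P[X_H = 1] = p^{5} = (2/5)^{5} = 32/3125.
Summing the indicators: E[X] = Σ_H E[X_H] = 12 · p^{5} = 12 · 32/3125 = 384/3125.
Numerically: E[X] ≈ 0.1229.

E[X] = 12 · (2/5)^{5} = 384/3125 ≈ 0.1229.


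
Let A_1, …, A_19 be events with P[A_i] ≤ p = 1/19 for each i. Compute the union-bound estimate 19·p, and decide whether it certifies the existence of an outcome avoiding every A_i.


Union bound: P[∪_{i=1}^{19} A_i] ≤ Σ_i P[A_i] ≤ 19·p = 19·(1/19) = 1.
Numerically: 1 ≈ 1.000000.
Is 1 < 1? NO.
Since the bound 1 is ≥ 1, the union bound is uninformative here; it does NOT by itself certify existence.

19·p = 1 ≈ 1.000000; existence NOT certified by the union bound.


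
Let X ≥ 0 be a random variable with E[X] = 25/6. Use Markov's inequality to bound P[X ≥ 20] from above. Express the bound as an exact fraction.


μ = E[X] = 25/6, a = 20.
Markov: P[X ≥ 20] ≤ μ/a = (25/6)/20 = 5/24.
Numerically: ≈ 0.20833.
(Since a = 20 > μ = 4.16667, the bound 5/24 is < 1 and informative.)

P[X ≥ 20] ≤ 5/24 ≈ 0.20833.


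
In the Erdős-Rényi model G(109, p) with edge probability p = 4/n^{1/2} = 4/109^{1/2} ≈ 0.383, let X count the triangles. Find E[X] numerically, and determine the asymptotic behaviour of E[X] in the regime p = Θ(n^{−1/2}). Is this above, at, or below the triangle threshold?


Number of potential triangles: C(109, 3) = 209934.
Each occurs with probability p³ ≈ (0.383)³ ≈ 5.62393e-02.
By linearity: E[X] = C(109, 3)·p³ ≈ 209934 · 5.62393e-02 ≈ 11806.550.
Since α = 1/2 < 1, p = c/n^{1/2} ≫ 1/n is above the triangle threshold p ~ 1/n. Asymptotically E[X] ~ (c³/6)·n^{3(1−α)} = (4³/6)·n^{1.5} → ∞; triangles are abundant w.h.p.

E[X] ≈ 11806.550; in regime p = Θ(1/n^{1/2}) E[X] diverges (above the triangle threshold p ~ 1/n).


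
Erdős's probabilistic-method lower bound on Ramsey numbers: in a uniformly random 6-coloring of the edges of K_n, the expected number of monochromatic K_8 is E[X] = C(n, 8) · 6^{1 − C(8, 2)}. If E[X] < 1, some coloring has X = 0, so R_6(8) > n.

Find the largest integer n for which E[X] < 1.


We need C(n, 8) · 6^{1 − 28} < 1, i.e. C(n, 8) < 6^{28 − 1} = 1023490369077469249536.
Check values of n near the boundary:
  n = 1589: C(1589, 8) = 990389025825605844438; 990389025825605844438 < 1023490369077469249536? YES
  n = 1590: C(1590, 8) = 995397314198933813310; 995397314198933813310 < 1023490369077469249536? YES
  n = 1591: C(1591, 8) = 1000427749141189953870; 1000427749141189953870 < 1023490369077469249536? YES
  n = 1592: C(1592, 8) = 1005480414540892933435; 1005480414540892933435 < 1023490369077469249536? YES
  n = 1593: C(1593, 8) = 1010555394551193970323; 1010555394551193970323 < 1023490369077469249536? YES
  n = 1594: C(1594, 8) = 1015652773590544255167; 1015652773590544255167 < 1023490369077469249536? YES
  n = 1595: C(1595, 8) = 1020772636343363633895; 1020772636343363633895 < 1023490369077469249536? YES
  n = 1596: C(1596, 8) = 1025915067760710553965; 1025915067760710553965 < 1023490369077469249536? NO
  n = 1597: C(1597, 8) = 1031080153060953275445; 1031080153060953275445 < 1023490369077469249536? NO
  n = 1598: C(1598, 8) = 1036267977730442348529; 1036267977730442348529 < 1023490369077469249536? NO
The largest n with C(n, 8) < 1023490369077469249536 is n = 1595 (where E[X] = 113419181815929292655/113721152119718805504 ≈ 0.997). Hence R_6(8) > 1595, i.e. R_6(8) ≥ 1596.

Largest n = 1595; hence R_6(8) > 1595.


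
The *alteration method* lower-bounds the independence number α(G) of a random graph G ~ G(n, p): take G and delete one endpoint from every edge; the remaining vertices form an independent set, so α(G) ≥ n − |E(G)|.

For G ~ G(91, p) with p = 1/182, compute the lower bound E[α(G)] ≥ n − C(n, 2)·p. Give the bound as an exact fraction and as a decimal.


E[|E(G)|] = C(91, 2)·p = 4095 · (1/182) = 45/2.
E[α(G)] ≥ n − E[|E(G)|] = 91 − 45/2 = 137/2.
Numerically: ≈ 68.50000.
(This is only a lower bound; the true E[α(G)] may be larger.)

E[α(G)] ≥ 137/2 ≈ 68.50000.


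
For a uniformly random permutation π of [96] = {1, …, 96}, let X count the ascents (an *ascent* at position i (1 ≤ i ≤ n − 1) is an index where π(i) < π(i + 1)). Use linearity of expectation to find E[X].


Write X = Σ X_I over i = 1, …, 95, with X_I the indicator of one ascent.
There are 95 indicators.
For each fixed i, the pair (π(i), π(i+1)) is a uniformly random ordered pair of distinct values from {1, …, 96}; by symmetry P[π(i) < π(i+1)] = 1/2.
By linearity: E[X] = 95 · (1/2) = (96 − 1) · (1/2) = 95/2 ≈ 47.500.

E[X] = 95/2 = 47.500.


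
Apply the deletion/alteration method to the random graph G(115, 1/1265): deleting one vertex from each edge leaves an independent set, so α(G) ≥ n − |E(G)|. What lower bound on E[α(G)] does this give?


E[|E(G)|] = C(115, 2)·p = 6555 · (1/1265) = 57/11.
E[α(G)] ≥ n − E[|E(G)|] = 115 − 57/11 = 1208/11.
Numerically: ≈ 109.81818.
(This is only a lower bound; the true E[α(G)] may be larger.)

E[α(G)] ≥ 1208/11 ≈ 109.81818.


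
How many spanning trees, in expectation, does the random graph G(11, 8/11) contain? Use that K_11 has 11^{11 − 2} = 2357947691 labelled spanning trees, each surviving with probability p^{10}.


K_11 has 11^{11 − 2} = 2357947691 labelled spanning trees.
For each such spanning tree H, let X_H = 1 if all 10 edges of H are present in G. Then P[X_H = 1] = p^{10} = (8/11)^{10} = 1073741824/25937424601.
By linearity of expectation: E[X] = Σ_H E[X_H] = 2357947691 · p^{10} = 2357947691 · 1073741824/25937424601 = 1073741824/11.
Numerically: E[X] ≈ 9.761e+07.

E[X] = 2357947691 · (8/11)^{10} = 1073741824/11 ≈ 9.761e+07.


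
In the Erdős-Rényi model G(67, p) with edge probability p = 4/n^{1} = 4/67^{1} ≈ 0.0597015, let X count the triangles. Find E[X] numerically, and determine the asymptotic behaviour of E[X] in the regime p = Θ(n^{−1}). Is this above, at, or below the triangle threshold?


Number of potential triangles: C(67, 3) = 47905.
Each occurs with probability p³ ≈ (0.0597015)³ ≈ 2.12792132e-04.
By linearity: E[X] = C(67, 3)·p³ ≈ 47905 · 2.12792132e-04 ≈ 10.193807.
Here α = 1, so p = 4/n is exactly at the triangle threshold p ~ 1/n. Asymptotically E[X] → c³/6 = 4³/6 = 32/3 ≈ 10.666667, a bounded constant. In this regime the triangle count is asymptotically Poisson(c³/6).

E[X] ≈ 10.193807; in regime p = Θ(1/n^{1}) E[X] stays bounded (at the triangle threshold p ~ 1/n).


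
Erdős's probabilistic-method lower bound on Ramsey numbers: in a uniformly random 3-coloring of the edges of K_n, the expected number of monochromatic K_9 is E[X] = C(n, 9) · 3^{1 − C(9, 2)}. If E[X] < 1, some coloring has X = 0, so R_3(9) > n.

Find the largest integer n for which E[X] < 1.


We need C(n, 9) · 3^{1 − 36} < 1, i.e. C(n, 9) < 3^{36 − 1} = 50031545098999707.
Check values of n near the boundary:
  n = 298: C(298, 9) = 45207677551849890; 45207677551849890 < 50031545098999707? YES
  n = 299: C(299, 9) = 46610674441390059; 46610674441390059 < 50031545098999707? YES
  n = 300: C(300, 9) = 48052241692154700; 48052241692154700 < 50031545098999707? YES
  n = 301: C(301, 9) = 49533303936090975; 49533303936090975 < 50031545098999707? YES
  n = 302: C(302, 9) = 51054804739588650; 51054804739588650 < 50031545098999707? NO
  n = 303: C(303, 9) = 52617706925494425; 52617706925494425 < 50031545098999707? NO
  n = 304: C(304, 9) = 54222992899492560; 54222992899492560 < 50031545098999707? NO
The largest n with C(n, 9) < 50031545098999707 is n = 301 (where E[X] = 16511101312030325/16677181699666569 ≈ 0.9900). Hence R_3(9) > 301, i.e. R_3(9) ≥ 302.

Largest n = 301; hence R_3(9) > 301.


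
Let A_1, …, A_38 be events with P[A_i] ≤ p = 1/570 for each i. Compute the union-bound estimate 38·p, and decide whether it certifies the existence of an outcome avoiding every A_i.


Union bound: P[∪_{i=1}^{38} A_i] ≤ Σ_i P[A_i] ≤ 38·p = 38·(1/570) = 1/15.
Numerically: 1/15 ≈ 0.066667.
Is 1/15 < 1? YES.
Since P[∪ A_i] ≤ 1/15 < 1, the complement has P[∩ A_i^c] ≥ 1 − 1/15 = 14/15 > 0, so some outcome avoids every A_i.

38·p = 1/15 ≈ 0.066667; existence CERTIFIED by the union bound.


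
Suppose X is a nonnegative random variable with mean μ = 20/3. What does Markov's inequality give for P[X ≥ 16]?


μ = E[X] = 20/3, a = 16.
Markov: P[X ≥ 16] ≤ μ/a = (20/3)/16 = 5/12.
Numerically: ≈ 0.417.
(Since a = 16 > μ = 6.667, the bound 5/12 is < 1 and informative.)

P[X ≥ 16] ≤ 5/12 ≈ 0.417.


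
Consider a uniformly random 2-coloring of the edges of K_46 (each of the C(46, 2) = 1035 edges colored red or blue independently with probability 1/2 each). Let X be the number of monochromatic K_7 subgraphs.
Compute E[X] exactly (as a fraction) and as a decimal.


Let X = Σ_S X_S over the C(46, 7) = 53524680 subsets S of size 7, where X_S = 1 if the K_7 on S is monochromatic.
For a fixed S, the K_7 on S has C(7, 2) = 21 edges. P[all 21 edges red] = (1/2)^21, and likewise for blue, so P[monochromatic] = 2·(1/2)^21 = 2^{1 − 21} = 1/1048576.
Summing: E[X] = C(46, 7) · 2^{1 − 21} = 53524680 · 1/1048576 = 6690585/131072.
Numerically: E[X] ≈ 51.045.

E[X] = C(46,7)·2^(1−C(7,2)) = 6690585/131072 ≈ 51.045.


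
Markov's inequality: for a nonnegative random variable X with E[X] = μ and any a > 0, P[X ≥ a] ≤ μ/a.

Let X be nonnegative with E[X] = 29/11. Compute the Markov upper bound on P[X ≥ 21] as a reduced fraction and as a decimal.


μ = E[X] = 29/11, a = 21.
Markov: P[X ≥ 21] ≤ μ/a = (29/11)/21 = 29/231.
Numerically: ≈ 0.1255.
(Since a = 21 > μ = 2.6364, the bound 29/231 is < 1 and informative.)

P[X ≥ 21] ≤ 29/231 ≈ 0.1255.


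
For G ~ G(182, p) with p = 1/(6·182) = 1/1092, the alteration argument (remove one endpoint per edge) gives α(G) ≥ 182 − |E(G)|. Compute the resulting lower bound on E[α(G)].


E[|E(G)|] = C(182, 2)·p = 16471 · (1/1092) = 181/12.
E[α(G)] ≥ n − E[|E(G)|] = 182 − 181/12 = 2003/12.
Numerically: ≈ 166.9167.
(This is only a lower bound; the true E[α(G)] may be larger.)

E[α(G)] ≥ 2003/12 ≈ 166.9167.


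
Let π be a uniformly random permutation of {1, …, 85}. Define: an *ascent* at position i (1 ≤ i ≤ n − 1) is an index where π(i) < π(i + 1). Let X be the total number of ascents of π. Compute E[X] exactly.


Write X = Σ X_I over i = 1, …, 84, with X_I the indicator of one ascent.
There are 84 indicators.
For each fixed i, the pair (π(i), π(i+1)) is a uniformly random ordered pair of distinct values from {1, …, 85}; by symmetry P[π(i) < π(i+1)] = 1/2.
By linearity: E[X] = 84 · (1/2) = (85 − 1) · (1/2) = 42 ≈ 42.000.

E[X] = 42 = 42.000.


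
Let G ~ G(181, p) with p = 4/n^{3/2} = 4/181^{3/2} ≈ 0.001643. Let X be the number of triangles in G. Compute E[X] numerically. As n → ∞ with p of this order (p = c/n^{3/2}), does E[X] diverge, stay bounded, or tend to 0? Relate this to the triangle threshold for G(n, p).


Number of potential triangles: C(181, 3) = 971970.
Each occurs with probability p³ ≈ (0.001643)³ ≈ 4.432272e-09.
By linearity: E[X] = C(181, 3)·p³ ≈ 971970 · 4.432272e-09 ≈ 0.0043.
Since α = 3/2 > 1, p = c/n^{3/2} = o(1/n) is below the triangle threshold p ~ 1/n. Asymptotically E[X] ~ (c³/6)·n^{3(1−α)} = (4³/6)·n^{-1.5} → 0, so by Markov's inequality G has no triangles w.h.p.

E[X] ≈ 0.0043; in regime p = Θ(1/n^{3/2}) E[X] tends to 0 (below the triangle threshold p ~ 1/n).


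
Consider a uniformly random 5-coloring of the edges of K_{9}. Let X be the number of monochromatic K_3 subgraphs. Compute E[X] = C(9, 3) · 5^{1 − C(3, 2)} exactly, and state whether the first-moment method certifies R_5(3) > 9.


E[X] = C(9, 3) · 5^{1 − 3} = 84 · 5^{−2} = 84/25.
As a reduced fraction: E[X] = 84/25 ≈ 3.360000.
Is E[X] < 1? NO.
Since E[X] ≥ 1, the first-moment bound is inconclusive at n = 9; it does NOT by itself certify R_5(3) > 9.

E[X] = 84/25 ≈ 3.360000; E[X] ≥ 1; first-moment method inconclusive here.


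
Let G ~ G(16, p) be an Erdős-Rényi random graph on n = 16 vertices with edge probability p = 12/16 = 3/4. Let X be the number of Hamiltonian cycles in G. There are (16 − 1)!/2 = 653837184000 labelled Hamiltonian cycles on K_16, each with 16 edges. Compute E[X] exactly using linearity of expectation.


K_16 has (16 − 1)!/2 = 653837184000 labelled Hamiltonian cycles.
For each such Hamiltonian cycle H, let X_H = 1 if all 16 edges of H are present in G. Then P[X_H = 1] = p^{16} = (3/4)^{16} = 43046721/4294967296.
By linearity of expectation: E[X] = Σ_H E[X_H] = 653837184000 · p^{16} = 653837184000 · 43046721/4294967296 = 27485885585032875/4194304.
Numerically: E[X] ≈ 6.55e+09.

E[X] = 653837184000 · (3/4)^{16} = 27485885585032875/4194304 ≈ 6.55e+09.


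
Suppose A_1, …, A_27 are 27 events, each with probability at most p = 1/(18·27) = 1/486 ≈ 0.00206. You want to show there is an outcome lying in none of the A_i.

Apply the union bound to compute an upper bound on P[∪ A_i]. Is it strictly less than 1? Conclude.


Union bound: P[∪_{i=1}^{27} A_i] ≤ Σ_i P[A_i] ≤ 27·p = 27·(1/486) = 1/18.
Numerically: 1/18 ≈ 0.05556.
Is 1/18 < 1? YES.
Since P[∪ A_i] ≤ 1/18 < 1, the complement has P[∩ A_i^c] ≥ 1 − 1/18 = 17/18 > 0, so some outcome avoids every A_i.

27·p = 1/18 ≈ 0.05556; existence CERTIFIED by the union bound.


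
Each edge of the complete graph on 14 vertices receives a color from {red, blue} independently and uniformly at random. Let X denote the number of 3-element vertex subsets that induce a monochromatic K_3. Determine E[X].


Let X = Σ_S X_S over the C(14, 3) = 364 subsets S of size 3, where X_S = 1 if the K_3 on S is monochromatic.
For a fixed S, the K_3 on S has C(3, 2) = 3 edges. P[all 3 edges red] = (1/2)^3, and likewise for blue, so P[monochromatic] = 2·(1/2)^3 = 2^{1 − 3} = 1/4.
By linearity of expectation: E[X] = C(14, 3) · 2^{1 − 3} = 364 · 1/4 = 91.
Numerically: E[X] ≈ 91.000000.

E[X] = C(14,3)·2^(1−C(3,2)) = 91 ≈ 91.000000.


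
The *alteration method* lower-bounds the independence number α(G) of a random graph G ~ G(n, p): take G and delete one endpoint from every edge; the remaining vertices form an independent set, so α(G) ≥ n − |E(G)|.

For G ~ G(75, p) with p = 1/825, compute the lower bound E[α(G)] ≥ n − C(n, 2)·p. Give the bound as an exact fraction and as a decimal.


E[|E(G)|] = C(75, 2)·p = 2775 · (1/825) = 37/11.
E[α(G)] ≥ n − E[|E(G)|] = 75 − 37/11 = 788/11.
Numerically: ≈ 71.636.
(This is only a lower bound; the true E[α(G)] may be larger.)

E[α(G)] ≥ 788/11 ≈ 71.636.


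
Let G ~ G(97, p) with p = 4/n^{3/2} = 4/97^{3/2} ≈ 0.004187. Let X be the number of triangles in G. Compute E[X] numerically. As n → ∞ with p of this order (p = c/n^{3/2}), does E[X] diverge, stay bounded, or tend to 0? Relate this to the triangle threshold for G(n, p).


Number of potential triangles: C(97, 3) = 147440.
Each occurs with probability p³ ≈ (0.004187)³ ≈ 7.340188e-08.
By linearity: E[X] = C(97, 3)·p³ ≈ 147440 · 7.340188e-08 ≈ 0.0108.
Since α = 3/2 > 1, p = c/n^{3/2} = o(1/n) is below the triangle threshold p ~ 1/n. Asymptotically E[X] ~ (c³/6)·n^{3(1−α)} = (4³/6)·n^{-1.5} → 0, so by Markov's inequality G has no triangles w.h.p.

E[X] ≈ 0.0108; in regime p = Θ(1/n^{3/2}) E[X] tends to 0 (below the triangle threshold p ~ 1/n).


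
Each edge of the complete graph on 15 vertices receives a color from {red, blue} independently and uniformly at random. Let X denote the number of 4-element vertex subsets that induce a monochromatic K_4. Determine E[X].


Let X = Σ_S X_S over the C(15, 4) = 1365 subsets S of size 4, where X_S = 1 if the K_4 on S is monochromatic.
For a fixed S, the K_4 on S has C(4, 2) = 6 edges. P[all 6 edges red] = (1/2)^6, and likewise for blue, so P[monochromatic] = 2·(1/2)^6 = 2^{1 − 6} = 1/32.
By linearity of expectation: E[X] = C(15, 4) · 2^{1 − 6} = 1365 · 1/32 = 1365/32.
Numerically: E[X] ≈ 42.656250.

E[X] = C(15,4)·2^(1−C(4,2)) = 1365/32 ≈ 42.656250.


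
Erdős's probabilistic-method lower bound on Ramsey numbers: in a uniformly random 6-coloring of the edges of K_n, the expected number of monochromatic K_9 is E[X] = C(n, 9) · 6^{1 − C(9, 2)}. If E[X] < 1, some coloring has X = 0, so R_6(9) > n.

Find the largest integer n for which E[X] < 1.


We need C(n, 9) · 6^{1 − 36} < 1, i.e. C(n, 9) < 6^{36 − 1} = 1719070799748422591028658176.
Check values of n near the boundary:
  n = 4405: C(4405, 9) = 1706862792900636302463627150; 1706862792900636302463627150 < 1719070799748422591028658176? YES
  n = 4406: C(4406, 9) = 1710356485221788389505285700; 1710356485221788389505285700 < 1719070799748422591028658176? YES
  n = 4407: C(4407, 9) = 1713856532599459170657070050; 1713856532599459170657070050 < 1719070799748422591028658176? YES
  n = 4408: C(4408, 9) = 1717362945146264156457459600; 1717362945146264156457459600 < 1719070799748422591028658176? YES
  n = 4409: C(4409, 9) = 1720875732988608787686577131; 1720875732988608787686577131 < 1719070799748422591028658176? NO
The largest n with C(n, 9) < 1719070799748422591028658176 is n = 4408 (where E[X] = 35778394690547169926197075/35813974994758803979763712 ≈ 0.9990). Hence R_6(9) > 4408, i.e. R_6(9) ≥ 4409.

Largest n = 4408; hence R_6(9) > 4408.


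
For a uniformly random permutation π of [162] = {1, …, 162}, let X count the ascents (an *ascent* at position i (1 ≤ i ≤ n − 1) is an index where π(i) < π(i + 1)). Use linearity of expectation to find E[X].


Write X = Σ X_I over i = 1, …, 161, with X_I the indicator of one ascent.
There are 161 indicators.
For each fixed i, the pair (π(i), π(i+1)) is a uniformly random ordered pair of distinct values from {1, …, 162}; by symmetry P[π(i) < π(i+1)] = 1/2.
By linearity: E[X] = 161 · (1/2) = (162 − 1) · (1/2) = 161/2 ≈ 80.5000.

E[X] = 161/2 = 80.5000.


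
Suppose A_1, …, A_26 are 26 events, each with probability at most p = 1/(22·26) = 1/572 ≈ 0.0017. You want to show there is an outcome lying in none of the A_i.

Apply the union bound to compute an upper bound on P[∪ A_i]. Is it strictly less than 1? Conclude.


Union bound: P[∪_{i=1}^{26} A_i] ≤ Σ_i P[A_i] ≤ 26·p = 26·(1/572) = 1/22.
Numerically: 1/22 ≈ 0.0455.
Is 1/22 < 1? YES.
Since P[∪ A_i] ≤ 1/22 < 1, the complement has P[∩ A_i^c] ≥ 1 − 1/22 = 21/22 > 0, so some outcome avoids every A_i.

26·p = 1/22 ≈ 0.0455; existence CERTIFIED by the union bound.


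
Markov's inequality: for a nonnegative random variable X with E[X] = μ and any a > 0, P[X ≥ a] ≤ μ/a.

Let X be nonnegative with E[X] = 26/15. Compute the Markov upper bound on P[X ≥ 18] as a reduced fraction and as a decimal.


μ = E[X] = 26/15, a = 18.
Markov: P[X ≥ 18] ≤ μ/a = (26/15)/18 = 13/135.
Numerically: ≈ 0.0963.
(Since a = 18 > μ = 1.7333, the bound 13/135 is < 1 and informative.)

P[X ≥ 18] ≤ 13/135 ≈ 0.0963.


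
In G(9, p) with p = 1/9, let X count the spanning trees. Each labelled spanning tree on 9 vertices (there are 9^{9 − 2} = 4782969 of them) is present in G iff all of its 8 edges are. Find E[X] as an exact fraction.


K_9 has 9^{9 − 2} = 4782969 labelled spanning trees.
For each such spanning tree H, let X_H = 1 if all 8 edges of H are present in G. Then P[X_H = 1] = p^{8} = (1/9)^{8} = 1/43046721.
By linearity: E[X] = Σ_H E[X_H] = 4782969 · p^{8} = 4782969 · 1/43046721 = 1/9.
Numerically: E[X] ≈ 0.111.

E[X] = 4782969 · (1/9)^{8} = 1/9 ≈ 0.111.


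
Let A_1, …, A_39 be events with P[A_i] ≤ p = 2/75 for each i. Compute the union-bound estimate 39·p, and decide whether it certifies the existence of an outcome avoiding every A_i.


Union bound: P[∪_{i=1}^{39} A_i] ≤ Σ_i P[A_i] ≤ 39·p = 39·(2/75) = 26/25.
Numerically: 26/25 ≈ 1.04000.
Is 26/25 < 1? NO.
Since the bound 26/25 is ≥ 1, the union bound is uninformative here; it does NOT by itself certify existence.

39·p = 26/25 ≈ 1.04000; existence NOT certified by the union bound.


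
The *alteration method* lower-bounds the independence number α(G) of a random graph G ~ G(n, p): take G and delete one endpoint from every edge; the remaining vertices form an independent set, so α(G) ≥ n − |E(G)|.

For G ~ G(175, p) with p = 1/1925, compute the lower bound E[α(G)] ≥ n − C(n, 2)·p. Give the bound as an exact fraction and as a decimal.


E[|E(G)|] = C(175, 2)·p = 15225 · (1/1925) = 87/11.
E[α(G)] ≥ n − E[|E(G)|] = 175 − 87/11 = 1838/11.
Numerically: ≈ 167.090909.
(This is only a lower bound; the true E[α(G)] may be larger.)

E[α(G)] ≥ 1838/11 ≈ 167.090909.


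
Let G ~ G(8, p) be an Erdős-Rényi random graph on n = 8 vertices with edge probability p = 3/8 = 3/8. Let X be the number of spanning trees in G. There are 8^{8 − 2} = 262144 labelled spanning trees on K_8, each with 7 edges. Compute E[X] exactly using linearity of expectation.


K_8 has 8^{8 − 2} = 262144 labelled spanning trees.
For each such spanning tree H, let X_H = 1 if all 7 edges of H are present in G. Then P[X_H = 1] = p^{7} = (3/8)^{7} = 2187/2097152.
Summing the indicators: E[X] = Σ_H E[X_H] = 262144 · p^{7} = 262144 · 2187/2097152 = 2187/8.
Numerically: E[X] ≈ 273.

E[X] = 262144 · (3/8)^{7} = 2187/8 ≈ 273.


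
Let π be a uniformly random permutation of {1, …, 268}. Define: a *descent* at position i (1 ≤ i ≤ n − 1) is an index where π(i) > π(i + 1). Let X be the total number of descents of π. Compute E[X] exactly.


Write X = Σ X_I over i = 1, …, 267, with X_I the indicator of one descent.
There are 267 indicators.
For each fixed i, the pair (π(i), π(i+1)) is a uniformly random ordered pair of distinct values from {1, …, 268}; by symmetry P[π(i) > π(i+1)] = 1/2.
By linearity: E[X] = 267 · (1/2) = (268 − 1) · (1/2) = 267/2 ≈ 133.500.

E[X] = 267/2 = 133.500.


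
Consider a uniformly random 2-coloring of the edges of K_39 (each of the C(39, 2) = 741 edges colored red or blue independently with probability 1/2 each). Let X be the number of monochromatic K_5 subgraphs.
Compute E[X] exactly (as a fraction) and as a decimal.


Let X = Σ_S X_S over the C(39, 5) = 575757 subsets S of size 5, where X_S = 1 if the K_5 on S is monochromatic.
For a fixed S, the K_5 on S has C(5, 2) = 10 edges. P[all 10 edges red] = (1/2)^10, and likewise for blue, so P[monochromatic] = 2·(1/2)^10 = 2^{1 − 10} = 1/512.
By linearity of expectation: E[X] = C(39, 5) · 2^{1 − 10} = 575757 · 1/512 = 575757/512.
Numerically: E[X] ≈ 1124.525.

E[X] = C(39,5)·2^(1−C(5,2)) = 575757/512 ≈ 1124.525.
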